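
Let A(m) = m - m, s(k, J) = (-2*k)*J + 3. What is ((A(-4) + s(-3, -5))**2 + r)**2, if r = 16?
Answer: 555025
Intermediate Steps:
s(k, J) = 3 - 2*J*k (s(k, J) = -2*J*k + 3 = 3 - 2*J*k)
A(m) = 0
((A(-4) + s(-3, -5))**2 + r)**2 = ((0 + (3 - 2*(-5)*(-3)))**2 + 16)**2 = ((0 + (3 - 30))**2 + 16)**2 = ((0 - 27)**2 + 16)**2 = ((-27)**2 + 16)**2 = (729 + 16)**2 = 745**2 = 555025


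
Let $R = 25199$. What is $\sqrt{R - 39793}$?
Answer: $i \sqrt{14594} \approx 120.81 i$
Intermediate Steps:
$\sqrt{R - 39793} = \sqrt{25199 - 39793} = \sqrt{-14594} = i \sqrt{14594}$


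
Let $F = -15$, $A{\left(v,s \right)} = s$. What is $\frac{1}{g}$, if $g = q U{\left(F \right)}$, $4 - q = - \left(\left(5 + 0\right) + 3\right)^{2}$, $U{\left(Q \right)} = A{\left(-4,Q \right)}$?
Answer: $- \frac{1}{1020} \approx -0.00098039$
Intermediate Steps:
$U{\left(Q \right)} = Q$
$q = 68$ ($q = 4 - - \left(\left(5 + 0\right) + 3\right)^{2} = 4 - - \left(5 + 3\right)^{2} = 4 - - 8^{2} = 4 - \left(-1\right) 64 = 4 - -64 = 4 + 64 = 68$)
$g = -1020$ ($g = 68 \left(-15\right) = -1020$)
$\frac{1}{g} = \frac{1}{-1020} = - \frac{1}{1020}$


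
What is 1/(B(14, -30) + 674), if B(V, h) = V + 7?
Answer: 1/695 ≈ 0.0014388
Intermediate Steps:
B(V, h) = 7 + V
1/(B(14, -30) + 674) = 1/((7 + 14) + 674) = 1/(21 + 674) = 1/695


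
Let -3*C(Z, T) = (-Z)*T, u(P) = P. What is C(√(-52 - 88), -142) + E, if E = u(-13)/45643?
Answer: -1/3511 - 284*I*√35/3 ≈ -0.00028482 - 560.06*I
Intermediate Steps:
C(Z, T) = T*Z/3 (C(Z, T) = -(-Z)*T/3 = -(-1)*T*Z/3 = T*Z/3)
E = -1/3511 (E = -13/45643 = -13*1/45643 = -1/3511 ≈ -0.00028482)
C(√(-52 - 88), -142) + E = (⅓)*(-142)*√(-52 - 88) - 1/3511 = (⅓)*(-142)*√(-140) - 1/3511 = (⅓)*(-142)*(2*I*√35) - 1/3511 = -284*I*√35/3 - 1/3511 = -1/3511 - 284*I*√35/3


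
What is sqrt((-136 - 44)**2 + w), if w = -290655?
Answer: 3*I*sqrt(28695) ≈ 508.19*I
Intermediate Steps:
sqrt((-136 - 44)**2 + w) = sqrt((-136 - 44)**2 - 290655) = sqrt((-180)**2 - 290655) = sqrt(32400 - 290655) = sqrt(-258255) = 3*I*sqrt(28695)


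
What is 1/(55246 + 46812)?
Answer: 1/102058 ≈ 9.7983e-6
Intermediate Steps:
1/(55246 + 46812) = 1/102058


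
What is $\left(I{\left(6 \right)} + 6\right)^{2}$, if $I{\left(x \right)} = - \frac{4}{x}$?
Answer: $\frac{256}{9} \approx 28.444$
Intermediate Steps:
$\left(I{\left(6 \right)} + 6\right)^{2} = \left(- \frac{4}{6} + 6\right)^{2} = \left(\left(-4\right) \frac{1}{6} + 6\right)^{2} = \left(- \frac{2}{3} + 6\right)^{2} = \left(\frac{16}{3}\right)^{2} = \frac{256}{9}$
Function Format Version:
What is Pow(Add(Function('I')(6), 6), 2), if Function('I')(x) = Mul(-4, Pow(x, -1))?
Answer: Rational(256, 9) ≈ 28.444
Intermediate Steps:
Pow(Add(Function('I')(6), 6), 2) = Pow(Add(Mul(-4, Pow(6, -1)), 6), 2) = Pow(Add(Mul(-4, Rational(1, 6)), 6), 2) = Pow(Add(Rational(-2, 3), 6), 2) = Pow(Rational(16, 3), 2) = Rational(256, 9)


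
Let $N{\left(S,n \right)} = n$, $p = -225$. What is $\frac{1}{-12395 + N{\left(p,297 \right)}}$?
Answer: $- \frac{1}{12098} \approx -8.2658 \cdot 10^{-5}$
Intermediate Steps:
$\frac{1}{-12395 + N{\left(p,297 \right)}} = \frac{1}{-12395 + 297} = \frac{1}{-12098} = - \frac{1}{12098}$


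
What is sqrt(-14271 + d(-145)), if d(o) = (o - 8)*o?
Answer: sqrt(7914) ≈ 88.961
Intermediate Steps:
d(o) = o*(-8 + o) (d(o) = (-8 + o)*o = o*(-8 + o))
sqrt(-14271 + d(-145)) = sqrt(-14271 - 145*(-8 - 145)) = sqrt(-14271 - 145*(-153)) = sqrt(-14271 + 22185) = sqrt(7914)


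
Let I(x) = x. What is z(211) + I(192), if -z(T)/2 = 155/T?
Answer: 40202/211 ≈ 190.53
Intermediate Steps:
z(T) = -310/T
z(211) + I(192) = -310/211 + 192 = 40202/211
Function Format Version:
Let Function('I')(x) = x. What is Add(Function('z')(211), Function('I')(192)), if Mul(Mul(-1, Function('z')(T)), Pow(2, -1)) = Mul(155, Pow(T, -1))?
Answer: Rational(40202, 211) ≈ 190.53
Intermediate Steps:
Function('z')(T) = Mul(-310, Pow(T, -1)) (Function('z')(T) = Mul(-2, Mul(155, Pow(T, -1))) = Mul(-310, Pow(T, -1)))
Add(Function('z')(211), Function('I')(192)) = Add(Mul(-310, Pow(211, -1)), 192) = Add(Mul(-310, Rational(1, 211)), 192) = Add(Rational(-310, 211), 192) = Rational(40202, 211)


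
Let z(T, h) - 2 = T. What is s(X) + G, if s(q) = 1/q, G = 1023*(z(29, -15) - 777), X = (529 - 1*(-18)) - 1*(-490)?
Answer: -791394845/1037 ≈ -7.6316e+5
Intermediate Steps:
z(T, h) = 2 + T
X = 1037 (X = (529 + 18) + 490 = 547 + 490 = 1037)
G = -763158 (G = 1023*((2 + 29) - 777) = 1023*(31 - 777) = 1023*(-746) = -763158)
s(X) + G = 1/1037 - 763158 = -791394845/1037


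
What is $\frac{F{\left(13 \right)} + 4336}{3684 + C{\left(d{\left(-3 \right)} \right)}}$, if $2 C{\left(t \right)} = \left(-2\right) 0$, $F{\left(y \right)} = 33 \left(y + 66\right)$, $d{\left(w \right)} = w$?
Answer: $\frac{6943}{3684} \approx 1.8846$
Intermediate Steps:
$F{\left(y \right)} = 2178 + 33 y$ ($F{\left(y \right)} = 33 \left(66 + y\right) = 2178 + 33 y$)
$C{\left(t \right)} = 0$ ($C{\left(t \right)} = \frac{\left(-2\right) 0}{2} = \frac{1}{2} \cdot 0 = 0$)
$\frac{F{\left(13 \right)} + 4336}{3684 + C{\left(d{\left(-3 \right)} \right)}} = \frac{\left(2178 + 33 \cdot 13\right) + 4336}{3684 + 0} = \frac{\left(2178 + 429\right) + 4336}{3684} = \left(2607 + 4336\right) \frac{1}{3684} = 6943 \cdot \frac{1}{3684} = \frac{6943}{3684}$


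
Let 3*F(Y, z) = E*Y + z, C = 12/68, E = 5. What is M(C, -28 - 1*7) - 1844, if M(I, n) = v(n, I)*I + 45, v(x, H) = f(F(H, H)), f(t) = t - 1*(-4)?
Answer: -519689/289 ≈ -1798.2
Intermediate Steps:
C = 3/17 (C = 12*(1/68) = 3/17 ≈ 0.17647)
F(Y, z) = z/3 + 5*Y/3 (F(Y, z) = (5*Y + z)/3 = (z + 5*Y)/3 = z/3 + 5*Y/3)
f(t) = 4 + t (f(t) = t + 4 = 4 + t)
v(x, H) = 4 + 2*H (v(x, H) = 4 + (H/3 + 5*H/3) = 4 + 2*H)
M(I, n) = 45 + I*(4 + 2*I) (M(I, n) = (4 + 2*I)*I + 45 = I*(4 + 2*I) + 45 = 45 + I*(4 + 2*I))
M(C, -28 - 1*7) - 1844 = (45 + 2*(3/17)*(2 + 3/17)) - 1844 = (45 + 2*(3/17)*(37/17)) - 1844 = (45 + 222/289) - 1844 = 13227/289 - 1844 = -519689/289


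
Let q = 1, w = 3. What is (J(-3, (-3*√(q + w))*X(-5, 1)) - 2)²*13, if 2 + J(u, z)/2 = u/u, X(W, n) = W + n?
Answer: 208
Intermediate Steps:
J(u, z) = -2 (J(u, z) = -4 + 2*(u/u) = -4 + 2*1 = -4 + 2 = -2)
(J(-3, (-3*√(q + w))*X(-5, 1)) - 2)²*13 = (-2 - 2)²*13 = (-4)²*13 = 16*13 = 208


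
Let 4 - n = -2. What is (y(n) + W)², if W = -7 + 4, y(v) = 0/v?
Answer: 9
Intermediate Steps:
n = 6 (n = 4 - 1*(-2) = 4 + 2 = 6)
y(v) = 0
W = -3
(y(n) + W)² = (0 - 3)² = (-3)² = 9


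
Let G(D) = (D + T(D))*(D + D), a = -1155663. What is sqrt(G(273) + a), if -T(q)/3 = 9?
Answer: 3*I*sqrt(113483) ≈ 1010.6*I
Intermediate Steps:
T(q) = -27 (T(q) = -3*9 = -27)
G(D) = 2*D*(-27 + D) (G(D) = (D - 27)*(D + D) = (-27 + D)*(2*D) = 2*D*(-27 + D))
sqrt(G(273) + a) = sqrt(2*273*(-27 + 273) - 1155663) = sqrt(2*273*246 - 1155663) = sqrt(134316 - 1155663) = sqrt(-1021347) = 3*I*sqrt(113483)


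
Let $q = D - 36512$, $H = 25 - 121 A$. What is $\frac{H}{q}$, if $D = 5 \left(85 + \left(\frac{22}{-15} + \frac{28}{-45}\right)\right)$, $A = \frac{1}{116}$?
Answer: $- \frac{3573}{5383676} \approx -0.00066367$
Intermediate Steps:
$A = \frac{1}{116} \approx 0.0086207$
$H = \frac{2779}{116}$ ($H = 25 - \frac{121}{116} = \frac{2779}{116} \approx 23.957$)
$D = \frac{3731}{9}$ ($D = 5 \left(85 + \left(22 \left(- \frac{1}{15}\right) + 28 \left(- \frac{1}{45}\right)\right)\right) = 5 \left(85 - \frac{94}{45}\right) = 5 \cdot \frac{3731}{45} = \frac{3731}{9} \approx 414.56$)
$q = - \frac{324877}{9}$ ($q = \frac{3731}{9} - 36512 = - \frac{324877}{9} \approx -36097.0$)
$\frac{H}{q} = \frac{2779}{116 \left(- \frac{324877}{9}\right)} = \frac{2779}{116} \left(- \frac{9}{324877}\right) = - \frac{3573}{5383676}$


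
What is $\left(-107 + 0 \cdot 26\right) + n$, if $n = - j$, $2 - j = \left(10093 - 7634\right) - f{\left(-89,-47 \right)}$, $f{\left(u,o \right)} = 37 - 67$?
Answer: $2380$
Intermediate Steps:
$f{\left(u,o \right)} = -30$
$j = -2487$ ($j = 2 - \left(\left(10093 - 7634\right) - -30\right) = 2 - \left(\left(10093 - 7634\right) + 30\right) = 2 - \left(2459 + 30\right) = 2 - 2489 = -2487$)
$n = 2487$ ($n = \left(-1\right) \left(-2487\right) = 2487$)
$\left(-107 + 0 \cdot 26\right) + n = \left(-107 + 0 \cdot 26\right) + 2487 = \left(-107 + 0\right) + 2487 = -107 + 2487 = 2380$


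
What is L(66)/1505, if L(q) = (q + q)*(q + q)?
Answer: 17424/1505 ≈ 11.577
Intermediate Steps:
L(q) = 4*q² (L(q) = (2*q)*(2*q) = 4*q²)
L(66)/1505 = (4*66²)/1505 = (4*4356)*(1/1505) = 17424*(1/1505) = 17424/1505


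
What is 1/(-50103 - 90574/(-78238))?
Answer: -39119/1959933970 ≈ -1.9959e-5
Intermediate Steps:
1/(-50103 - 90574/(-78238)) = 1/(-50103 - 90574*(-1/78238)) = 1/(-50103 + 45287/39119) = 1/(-1959933970/39119) = -39119/1959933970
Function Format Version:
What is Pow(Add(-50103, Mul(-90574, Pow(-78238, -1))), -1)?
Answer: Rational(-39119, 1959933970) ≈ -1.9959e-5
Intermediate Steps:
Pow(Add(-50103, Mul(-90574, Pow(-78238, -1))), -1) = Pow(Add(-50103, Mul(-90574, Rational(-1, 78238))), -1) = Pow(Add(-50103, Rational(45287, 39119)), -1) = Pow(Rational(-1959933970, 39119), -1) = Rational(-39119, 1959933970)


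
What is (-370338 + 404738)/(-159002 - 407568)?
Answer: -3440/56657 ≈ -0.060716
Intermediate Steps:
(-370338 + 404738)/(-159002 - 407568) = 34400/(-566570) = 34400*(-1/566570) = -3440/56657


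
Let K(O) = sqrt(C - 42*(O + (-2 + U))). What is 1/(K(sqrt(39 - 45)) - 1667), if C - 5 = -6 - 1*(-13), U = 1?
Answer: 1/(-1667 + sqrt(6)*sqrt(9 - 7*I*sqrt(6))) ≈ -0.00060321 + 2.029e-6*I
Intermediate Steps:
C = 12 (C = 5 + (-6 - 1*(-13)) = 5 + (-6 + 13) = 5 + 7 = 12)
K(O) = sqrt(54 - 42*O) (K(O) = sqrt(12 - 42*(O + (-2 + 1))) = sqrt(12 - 42*(O - 1)) = sqrt(12 - 42*(-1 + O)) = sqrt(12 + (42 - 42*O)) = sqrt(54 - 42*O))
1/(K(sqrt(39 - 45)) - 1667) = 1/(sqrt(54 - 42*sqrt(39 - 45)) - 1667) = 1/(sqrt(54 - 42*I*sqrt(6)) - 1667) = 1/(-1667 + sqrt(54 - 42*I*sqrt(6)))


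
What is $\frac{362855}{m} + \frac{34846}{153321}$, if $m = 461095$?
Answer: $\frac{2048588795}{2019872757} \approx 1.0142$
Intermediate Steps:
$\frac{362855}{m} + \frac{34846}{153321} = \frac{362855}{461095} + \frac{34846}{153321} = 362855 \cdot \frac{1}{461095} + 34846 \cdot \frac{1}{153321} = \frac{72571}{92219} + \frac{4978}{21903} = \frac{2048588795}{2019872757}$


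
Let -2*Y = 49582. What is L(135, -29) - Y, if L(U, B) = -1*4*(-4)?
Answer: 24807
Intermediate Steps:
Y = -24791 (Y = -½*49582 = -24791)
L(U, B) = 16 (L(U, B) = -4*(-4) = 16)
L(135, -29) - Y = 16 - 1*(-24791) = 16 + 24791 = 24807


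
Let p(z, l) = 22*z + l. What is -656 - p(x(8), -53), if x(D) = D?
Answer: -779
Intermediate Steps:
p(z, l) = l + 22*z
-656 - p(x(8), -53) = -656 - (-53 + 22*8) = -656 - (-53 + 176) = -656 - 1*123 = -656 - 123 = -779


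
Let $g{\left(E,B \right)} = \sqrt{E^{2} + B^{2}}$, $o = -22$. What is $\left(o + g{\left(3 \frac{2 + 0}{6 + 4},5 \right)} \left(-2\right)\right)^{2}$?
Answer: $\frac{14636}{25} + \frac{88 \sqrt{634}}{5} \approx 1028.6$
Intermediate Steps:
$g{\left(E,B \right)} = \sqrt{B^{2} + E^{2}}$
$\left(o + g{\left(3 \frac{2 + 0}{6 + 4},5 \right)} \left(-2\right)\right)^{2} = \left(-22 + \sqrt{5^{2} + \left(3 \frac{2 + 0}{6 + 4}\right)^{2}} \left(-2\right)\right)^{2} = \left(-22 + \sqrt{25 + \left(3 \cdot \frac{2}{10}\right)^{2}} \left(-2\right)\right)^{2} = \left(-22 + \sqrt{25 + \left(3 \cdot 2 \cdot \frac{1}{10}\right)^{2}} \left(-2\right)\right)^{2} = \left(-22 + \sqrt{25 + \left(3 \cdot \frac{1}{5}\right)^{2}} \left(-2\right)\right)^{2} = \left(-22 + \sqrt{25 + \left(\frac{3}{5}\right)^{2}} \left(-2\right)\right)^{2} = \left(-22 + \sqrt{25 + \frac{9}{25}} \left(-2\right)\right)^{2} = \left(-22 + \sqrt{\frac{634}{25}} \left(-2\right)\right)^{2} = \left(-22 + \frac{\sqrt{634}}{5} \left(-2\right)\right)^{2} = \left(-22 - \frac{2 \sqrt{634}}{5}\right)^{2}$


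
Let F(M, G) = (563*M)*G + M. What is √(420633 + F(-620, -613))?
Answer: √214393793 ≈ 14642.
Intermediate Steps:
F(M, G) = M + 563*G*M (F(M, G) = 563*G*M + M = M + 563*G*M)
√(420633 + F(-620, -613)) = √(420633 - 620*(1 + 563*(-613))) = √(420633 - 620*(1 - 345119)) = √(420633 - 620*(-345118)) = √(420633 + 213973160) = √214393793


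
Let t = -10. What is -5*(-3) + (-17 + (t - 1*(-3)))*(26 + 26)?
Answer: -1233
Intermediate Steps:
-5*(-3) + (-17 + (t - 1*(-3)))*(26 + 26) = -5*(-3) + (-17 + (-10 - 1*(-3)))*(26 + 26) = 15 + (-17 + (-10 + 3))*52 = 15 + (-17 - 7)*52 = 15 - 24*52 = 15 - 1248 = -1233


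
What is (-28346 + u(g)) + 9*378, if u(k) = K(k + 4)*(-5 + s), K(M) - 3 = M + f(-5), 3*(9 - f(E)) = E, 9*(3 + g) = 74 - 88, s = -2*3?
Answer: -225794/9 ≈ -25088.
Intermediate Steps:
s = -6
g = -41/9 (g = -3 + (74 - 88)/9 = -3 + (⅑)*(-14) = -3 - 14/9 = -41/9 ≈ -4.5556)
f(E) = 9 - E/3
K(M) = 41/3 + M (K(M) = 3 + (M + (9 - ⅓*(-5))) = 3 + (M + (9 + 5/3)) = 3 + (M + 32/3) = 3 + (32/3 + M) = 41/3 + M)
u(k) = -583/3 - 11*k (u(k) = (41/3 + (k + 4))*(-5 - 6) = (41/3 + (4 + k))*(-11) = (53/3 + k)*(-11) = -583/3 - 11*k)
(-28346 + u(g)) + 9*378 = (-28346 + (-583/3 - 11*(-41/9))) + 9*378 = (-28346 + (-583/3 + 451/9)) + 3402 = (-28346 - 1298/9) + 3402 = -256412/9 + 3402 = -225794/9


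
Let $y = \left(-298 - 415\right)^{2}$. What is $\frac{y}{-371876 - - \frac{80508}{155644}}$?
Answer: $- \frac{19781146159}{14470046909} \approx -1.367$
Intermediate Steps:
$y = 508369$ ($y = \left(-713\right)^{2} = 508369$)
$\frac{y}{-371876 - - \frac{80508}{155644}} = \frac{508369}{-371876 - - \frac{80508}{155644}} = \frac{508369}{-371876 - \left(-80508\right) \frac{1}{155644}} = \frac{508369}{-371876 - - \frac{20127}{38911}} = \frac{508369}{-371876 + \frac{20127}{38911}} = \frac{508369}{- \frac{14470046909}{38911}} = 508369 \left(- \frac{38911}{14470046909}\right) = - \frac{19781146159}{14470046909}$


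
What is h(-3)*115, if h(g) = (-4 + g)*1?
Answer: -805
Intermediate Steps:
h(g) = -4 + g
h(-3)*115 = (-4 - 3)*115 = -7*115 = -805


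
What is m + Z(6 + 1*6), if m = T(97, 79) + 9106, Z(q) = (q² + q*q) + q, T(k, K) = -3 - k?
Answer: 9306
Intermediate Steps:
Z(q) = q + 2*q² (Z(q) = (q² + q²) + q = 2*q² + q = q + 2*q²)
m = 9006 (m = (-3 - 1*97) + 9106 = (-3 - 97) + 9106 = -100 + 9106 = 9006)
m + Z(6 + 1*6) = 9006 + (6 + 1*6)*(1 + 2*(6 + 1*6)) = 9006 + (6 + 6)*(1 + 2*(6 + 6)) = 9006 + 12*(1 + 2*12) = 9006 + 12*(1 + 24) = 9006 + 12*25 = 9006 + 300 = 9306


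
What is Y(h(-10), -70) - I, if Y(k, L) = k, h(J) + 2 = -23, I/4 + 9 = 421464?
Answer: -1685845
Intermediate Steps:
I = 1685820 (I = -36 + 4*421464 = -36 + 1685856 = 1685820)
h(J) = -25 (h(J) = -2 - 23 = -25)
Y(h(-10), -70) - I = -25 - 1*1685820 = -25 - 1685820 = -1685845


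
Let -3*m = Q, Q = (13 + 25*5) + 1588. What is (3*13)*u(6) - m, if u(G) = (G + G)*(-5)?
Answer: -5294/3 ≈ -1764.7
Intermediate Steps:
u(G) = -10*G (u(G) = (2*G)*(-5) = -10*G)
Q = 1726 (Q = (13 + 125) + 1588 = 138 + 1588 = 1726)
m = -1726/3 (m = -1/3*1726 = -1726/3 ≈ -575.33)
(3*13)*u(6) - m = (3*13)*(-10*6) - 1*(-1726/3) = 39*(-60) + 1726/3 = -2340 + 1726/3 = -5294/3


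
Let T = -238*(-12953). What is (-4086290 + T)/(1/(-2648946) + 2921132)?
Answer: -2658153736296/7737920926871 ≈ -0.34352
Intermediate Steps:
T = 3082814
(-4086290 + T)/(1/(-2648946) + 2921132) = (-4086290 + 3082814)/(1/(-2648946) + 2921132) = -1003476/(-1/2648946 + 2921132) = -1003476/7737920926871/2648946 = -1003476*2648946/7737920926871 = -2658153736296/7737920926871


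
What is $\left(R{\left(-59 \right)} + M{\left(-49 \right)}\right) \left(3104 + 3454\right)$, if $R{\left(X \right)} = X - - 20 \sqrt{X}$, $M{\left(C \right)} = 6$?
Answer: $-347574 + 131160 i \sqrt{59} \approx -3.4757 \cdot 10^{5} + 1.0075 \cdot 10^{6} i$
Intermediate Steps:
$R{\left(X \right)} = X + 20 \sqrt{X}$
$\left(R{\left(-59 \right)} + M{\left(-49 \right)}\right) \left(3104 + 3454\right) = \left(\left(-59 + 20 \sqrt{-59}\right) + 6\right) \left(3104 + 3454\right) = \left(\left(-59 + 20 i \sqrt{59}\right) + 6\right) 6558 = \left(-53 + 20 i \sqrt{59}\right) 6558 = -347574 + 131160 i \sqrt{59}$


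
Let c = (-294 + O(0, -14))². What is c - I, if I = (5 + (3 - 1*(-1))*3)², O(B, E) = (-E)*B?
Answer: 86147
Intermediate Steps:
O(B, E) = -B*E
c = 86436 (c = (-294 - 1*0*(-14))² = (-294 + 0)² = (-294)² = 86436)
I = 289 (I = (5 + (3 + 1)*3)² = (5 + 4*3)² = (5 + 12)² = 17² = 289)
c - I = 86436 - 1*289 = 86436 - 289 = 86147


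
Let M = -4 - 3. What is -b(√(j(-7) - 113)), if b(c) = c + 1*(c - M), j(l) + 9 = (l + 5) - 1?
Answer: -7 - 10*I*√5 ≈ -7.0 - 22.361*I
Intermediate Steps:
M = -7
j(l) = -5 + l (j(l) = -9 + ((l + 5) - 1) = -9 + ((5 + l) - 1) = -9 + (4 + l) = -5 + l)
b(c) = 7 + 2*c (b(c) = c + 1*(c - 1*(-7)) = c + 1*(c + 7) = c + 1*(7 + c) = c + (7 + c) = 7 + 2*c)
-b(√(j(-7) - 113)) = -(7 + 2*√((-5 - 7) - 113)) = -(7 + 2*√(-12 - 113)) = -(7 + 2*√(-125)) = -(7 + 2*(5*I*√5)) = -(7 + 10*I*√5) = -7 - 10*I*√5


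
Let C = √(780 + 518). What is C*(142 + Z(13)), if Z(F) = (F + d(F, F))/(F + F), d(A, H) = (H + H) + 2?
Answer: 3733*√1298/26 ≈ 5172.8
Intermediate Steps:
C = √1298 ≈ 36.028
d(A, H) = 2 + 2*H (d(A, H) = 2*H + 2 = 2 + 2*H)
Z(F) = (2 + 3*F)/(2*F) (Z(F) = (F + (2 + 2*F))/(F + F) = (2 + 3*F)/((2*F)) = (2 + 3*F)*(1/(2*F)) = (2 + 3*F)/(2*F))
C*(142 + Z(13)) = √1298*(142 + (3/2 + 1/13)) = √1298*(142 + 41/26) = √1298*(3733/26) = 3733*√1298/26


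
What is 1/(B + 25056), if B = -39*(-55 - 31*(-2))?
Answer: 1/24783 ≈ 4.0350e-5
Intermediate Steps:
B = -273 (B = -39*(-55 + 62) = -39*7 = -273)
1/(B + 25056) = 1/(-273 + 25056) = 1/24783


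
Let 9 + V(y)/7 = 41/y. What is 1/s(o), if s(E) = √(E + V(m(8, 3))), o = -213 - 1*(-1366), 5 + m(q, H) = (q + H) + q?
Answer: √4442/2221 ≈ 0.030008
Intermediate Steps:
m(q, H) = -5 + H + 2*q (m(q, H) = -5 + ((q + H) + q) = -5 + ((H + q) + q) = -5 + (H + 2*q) = -5 + H + 2*q)
V(y) = -63 + 287/y (V(y) = -63 + 7*(41/y) = -63 + 287/y)
o = 1153 (o = -213 + 1366 = 1153)
s(E) = √(-85/2 + E) (s(E) = √(E + (-63 + 287/(-5 + 3 + 2*8))) = √(E + (-63 + 287/(-5 + 3 + 16))) = √(E + (-63 + 287/14)) = √(E + (-63 + 287*(1/14))) = √(E + (-63 + 41/2)) = √(E - 85/2) = √(-85/2 + E))
1/s(o) = 1/(√(-170 + 4*1153)/2) = 1/(√(-170 + 4612)/2) = 1/(√4442/2) = √4442/2221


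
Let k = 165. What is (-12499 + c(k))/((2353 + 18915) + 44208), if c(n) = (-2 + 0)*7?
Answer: -12513/65476 ≈ -0.19111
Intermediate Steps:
c(n) = -14 (c(n) = -2*7 = -14)
(-12499 + c(k))/((2353 + 18915) + 44208) = (-12499 - 14)/((2353 + 18915) + 44208) = -12513/(21268 + 44208) = -12513/65476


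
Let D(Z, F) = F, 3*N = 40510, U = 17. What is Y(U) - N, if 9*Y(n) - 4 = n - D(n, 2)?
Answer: -121511/9 ≈ -13501.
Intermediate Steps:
N = 40510/3 (N = (⅓)*40510 = 40510/3 ≈ 13503.)
Y(n) = 2/9 + n/9 (Y(n) = 4/9 + (n - 1*2)/9 = 4/9 + (n - 2)/9 = 4/9 + (-2 + n)/9 = 4/9 + (-2/9 + n/9) = 2/9 + n/9)
Y(U) - N = (2/9 + (⅑)*17) - 1*40510/3 = (2/9 + 17/9) - 40510/3 = 19/9 - 40510/3 = -121511/9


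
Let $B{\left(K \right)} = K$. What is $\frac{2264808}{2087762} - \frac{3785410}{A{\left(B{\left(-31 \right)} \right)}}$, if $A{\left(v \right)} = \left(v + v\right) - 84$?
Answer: $\frac{1975841453597}{76203313} \approx 25929.0$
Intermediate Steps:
$A{\left(v \right)} = -84 + 2 v$ ($A{\left(v \right)} = 2 v - 84 = -84 + 2 v$)
$\frac{2264808}{2087762} - \frac{3785410}{A{\left(B{\left(-31 \right)} \right)}} = \frac{2264808}{2087762} - \frac{3785410}{-84 + 2 \left(-31\right)} = 2264808 \cdot \frac{1}{2087762} - \frac{3785410}{-84 - 62} = \frac{1132404}{1043881} - \frac{3785410}{-146} = \frac{1132404}{1043881} - - \frac{1892705}{73} = \frac{1132404}{1043881} + \frac{1892705}{73} = \frac{1975841453597}{76203313}$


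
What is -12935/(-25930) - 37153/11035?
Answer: -164127913/57227510 ≈ -2.8680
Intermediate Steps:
-12935/(-25930) - 37153/11035 = -12935*(-1/25930) - 37153*1/11035 = 2587/5186 - 37153/11035 = -164127913/57227510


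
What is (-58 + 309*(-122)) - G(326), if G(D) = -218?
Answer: -37538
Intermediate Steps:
(-58 + 309*(-122)) - G(326) = (-58 + 309*(-122)) - 1*(-218) = (-58 - 37698) + 218 = -37756 + 218 = -37538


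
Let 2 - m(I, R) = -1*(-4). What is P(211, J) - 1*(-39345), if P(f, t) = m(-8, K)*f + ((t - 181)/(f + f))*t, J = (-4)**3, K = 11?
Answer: 8220593/211 ≈ 38960.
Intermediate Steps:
J = -64
m(I, R) = -2 (m(I, R) = 2 - (-1)*(-4) = 2 - 1*4 = 2 - 4 = -2)
P(f, t) = -2*f + t*(-181 + t)/(2*f) (P(f, t) = -2*f + ((t - 181)/(f + f))*t = -2*f + ((-181 + t)/((2*f)))*t = -2*f + ((-181 + t)*(1/(2*f)))*t = -2*f + ((-181 + t)/(2*f))*t = -2*f + t*(-181 + t)/(2*f))
P(211, J) - 1*(-39345) = (1/2)*((-64)**2 - 181*(-64) - 4*211**2)/211 - 1*(-39345) = (1/2)*(1/211)*(4096 + 11584 - 4*44521) + 39345 = (1/2)*(1/211)*(4096 + 11584 - 178084) + 39345 = (1/2)*(1/211)*(-162404) + 39345 = -81202/211 + 39345 = 8220593/211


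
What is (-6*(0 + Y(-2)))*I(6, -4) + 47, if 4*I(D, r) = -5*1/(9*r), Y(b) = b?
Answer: 569/12 ≈ 47.417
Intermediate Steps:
I(D, r) = -5/(36*r) (I(D, r) = (-5*1/(9*r))/4 = (-5/(9*r))/4 = -5/(36*r))
(-6*(0 + Y(-2)))*I(6, -4) + 47 = (-6*(0 - 2))*(-5/36/(-4)) + 47 = (-6*(-2))*(-5/36*(-1/4)) + 47 = 12*(5/144) + 47 = 5/12 + 47 = 569/12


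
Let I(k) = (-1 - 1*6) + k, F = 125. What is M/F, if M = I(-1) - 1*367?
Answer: -3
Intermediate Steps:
I(k) = -7 + k (I(k) = (-1 - 6) + k = -7 + k)
M = -375 (M = (-7 - 1) - 1*367 = -8 - 367 = -375)
M/F = -375/125 = -375*1/125 = -3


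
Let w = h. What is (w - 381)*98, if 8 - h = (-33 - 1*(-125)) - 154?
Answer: -30478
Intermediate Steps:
h = 70 (h = 8 - ((-33 - 1*(-125)) - 154) = 8 - ((-33 + 125) - 154) = 8 - (92 - 154) = 8 - 1*(-62) = 8 + 62 = 70)
w = 70
(w - 381)*98 = (70 - 381)*98 = -311*98 = -30478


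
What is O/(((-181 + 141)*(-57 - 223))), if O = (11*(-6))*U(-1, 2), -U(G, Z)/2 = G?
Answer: -33/2800 ≈ -0.011786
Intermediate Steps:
U(G, Z) = -2*G
O = -132 (O = (11*(-6))*(-2*(-1)) = -66*2 = -132)
O/(((-181 + 141)*(-57 - 223))) = -132*1/((-181 + 141)*(-57 - 223)) = -132/((-40*(-280))) = -132/11200 = -132*1/11200 = -33/2800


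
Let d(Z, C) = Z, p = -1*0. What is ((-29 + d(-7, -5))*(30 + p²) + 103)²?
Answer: 954529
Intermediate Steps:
p = 0
((-29 + d(-7, -5))*(30 + p²) + 103)² = ((-29 - 7)*(30 + 0²) + 103)² = (-36*(30 + 0) + 103)² = (-36*30 + 103)² = (-1080 + 103)² = (-977)² = 954529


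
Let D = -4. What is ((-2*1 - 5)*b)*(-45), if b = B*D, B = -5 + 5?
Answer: 0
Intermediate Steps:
B = 0
b = 0 (b = 0*(-4) = 0)
((-2*1 - 5)*b)*(-45) = ((-2*1 - 5)*0)*(-45) = ((-2 - 5)*0)*(-45) = -7*0*(-45) = 0*(-45) = 0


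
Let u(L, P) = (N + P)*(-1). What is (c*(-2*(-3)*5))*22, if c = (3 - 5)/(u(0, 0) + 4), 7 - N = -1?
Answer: 330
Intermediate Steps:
N = 8 (N = 7 - 1*(-1) = 7 + 1 = 8)
u(L, P) = -8 - P (u(L, P) = (8 + P)*(-1) = -8 - P)
c = 1/2 (c = (3 - 5)/((-8 - 1*0) + 4) = -2/((-8 + 0) + 4) = -2/(-8 + 4) = -2/(-4) = -2*(-1/4) = 1/2 ≈ 0.50000)
(c*(-2*(-3)*5))*22 = ((-2*(-3)*5)/2)*22 = ((6*5)/2)*22 = ((1/2)*30)*22 = 15*22 = 330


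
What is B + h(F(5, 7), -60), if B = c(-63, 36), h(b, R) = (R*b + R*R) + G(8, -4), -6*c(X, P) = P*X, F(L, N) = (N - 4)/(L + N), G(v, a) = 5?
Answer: 3968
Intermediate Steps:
F(L, N) = (-4 + N)/(L + N)
c(X, P) = -P*X/6
h(b, R) = 5 + R**2 + R*b (h(b, R) = (R*b + R*R) + 5 = (R*b + R**2) + 5 = (R**2 + R*b) + 5 = 5 + R**2 + R*b)
B = 378 (B = -1/6*36*(-63) = 378)
B + h(F(5, 7), -60) = 378 + (5 + (-60)**2 - 60*(-4 + 7)/(5 + 7)) = 378 + (5 + 3600 - 60*3/12) = 378 + (5 + 3600 - 5*3) = 378 + (5 + 3600 - 60*1/4) = 378 + (5 + 3600 - 15) = 378 + 3590 = 3968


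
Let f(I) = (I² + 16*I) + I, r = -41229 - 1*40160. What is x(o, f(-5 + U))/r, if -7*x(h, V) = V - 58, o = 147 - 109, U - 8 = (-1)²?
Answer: 26/569723 ≈ 4.5636e-5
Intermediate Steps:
U = 9 (U = 8 + (-1)² = 8 + 1 = 9)
o = 38
r = -81389 (r = -41229 - 40160 = -81389)
f(I) = I² + 17*I
x(h, V) = 58/7 - V/7 (x(h, V) = -(V - 58)/7 = -(-58 + V)/7 = 58/7 - V/7)
x(o, f(-5 + U))/r = (58/7 - (-5 + 9)*(17 + (-5 + 9))/7)/(-81389) = (58/7 - 4*(17 + 4)/7)*(-1/81389) = (58/7 - 4*21/7)*(-1/81389) = (58/7 - ⅐*84)*(-1/81389) = (58/7 - 12)*(-1/81389) = -26/7*(-1/81389) = 26/569723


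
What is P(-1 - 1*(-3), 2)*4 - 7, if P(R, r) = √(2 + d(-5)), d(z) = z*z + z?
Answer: -7 + 4*√22 ≈ 11.762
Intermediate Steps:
d(z) = z + z² (d(z) = z² + z = z + z²)
P(R, r) = √22 (P(R, r) = √(2 - 5*(1 - 5)) = √(2 - 5*(-4)) = √(2 + 20) = √22)
P(-1 - 1*(-3), 2)*4 - 7 = √22*4 - 7 = 4*√22 - 7 = -7 + 4*√22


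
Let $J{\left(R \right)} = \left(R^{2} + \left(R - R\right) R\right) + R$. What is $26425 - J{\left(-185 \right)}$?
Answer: $-7615$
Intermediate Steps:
$J{\left(R \right)} = R + R^{2}$ ($J{\left(R \right)} = \left(R^{2} + 0 R\right) + R = \left(R^{2} + 0\right) + R = R^{2} + R = R + R^{2}$)
$26425 - J{\left(-185 \right)} = 26425 - - 185 \left(1 - 185\right) = 26425 - \left(-185\right) \left(-184\right) = 26425 - 34040 = -7615$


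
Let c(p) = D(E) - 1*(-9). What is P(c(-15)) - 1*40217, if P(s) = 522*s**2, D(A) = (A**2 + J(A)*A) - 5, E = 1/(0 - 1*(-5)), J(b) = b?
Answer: -19704737/625 ≈ -31528.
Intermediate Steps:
E = 1/5 (E = 1/(0 + 5) = 1/5 ≈ 0.20000)
D(A) = -5 + 2*A**2 (D(A) = (A**2 + A*A) - 5 = (A**2 + A**2) - 5 = 2*A**2 - 5 = -5 + 2*A**2)
c(p) = 102/25 (c(p) = (-5 + 2*(1/5)**2) - 1*(-9) = (-5 + 2*(1/25)) + 9 = (-5 + 2/25) + 9 = -123/25 + 9 = 102/25)
P(c(-15)) - 1*40217 = 522*(102/25)**2 - 1*40217 = 522*(10404/625) - 40217 = 5430888/625 - 40217 = -19704737/625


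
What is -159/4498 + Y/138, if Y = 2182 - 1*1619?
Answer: 627608/155181 ≈ 4.0444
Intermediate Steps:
Y = 563 (Y = 2182 - 1619 = 563)
-159/4498 + Y/138 = -159/4498 + 563/138 = 627608/155181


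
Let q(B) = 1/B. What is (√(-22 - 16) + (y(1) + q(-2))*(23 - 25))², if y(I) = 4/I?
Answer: (-7 + I*√38)² ≈ 11.0 - 86.302*I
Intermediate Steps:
q(B) = 1/B
(√(-22 - 16) + (y(1) + q(-2))*(23 - 25))² = (√(-22 - 16) + (4/1 + 1/(-2))*(23 - 25))² = (√(-38) + (4*1 - ½)*(-2))² = (I*√38 + (4 - ½)*(-2))² = (I*√38 + (7/2)*(-2))² = (I*√38 - 7)² = (-7 + I*√38)²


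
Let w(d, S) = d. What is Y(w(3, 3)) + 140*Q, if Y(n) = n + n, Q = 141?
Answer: 19746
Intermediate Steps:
Y(n) = 2*n
Y(w(3, 3)) + 140*Q = 2*3 + 140*141 = 6 + 19740 = 19746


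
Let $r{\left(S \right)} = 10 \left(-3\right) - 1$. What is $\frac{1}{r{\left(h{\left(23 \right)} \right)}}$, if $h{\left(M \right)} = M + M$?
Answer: $- \frac{1}{31} \approx -0.032258$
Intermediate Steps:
$h{\left(M \right)} = 2 M$
$r{\left(S \right)} = -31$ ($r{\left(S \right)} = -30 - 1 = -31$)
$\frac{1}{r{\left(h{\left(23 \right)} \right)}} = \frac{1}{-31} = - \frac{1}{31}$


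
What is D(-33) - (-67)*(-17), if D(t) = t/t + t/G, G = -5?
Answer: -5657/5 ≈ -1131.4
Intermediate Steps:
D(t) = 1 - t/5 (D(t) = t/t + t/(-5) = 1 + t*(-⅕) = 1 - t/5)
D(-33) - (-67)*(-17) = (1 - ⅕*(-33)) - (-67)*(-17) = (1 + 33/5) - 1*1139 = 38/5 - 1139 = -5657/5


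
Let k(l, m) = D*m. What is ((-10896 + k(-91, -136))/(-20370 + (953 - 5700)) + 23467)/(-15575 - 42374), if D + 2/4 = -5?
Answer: -589430787/1455505033 ≈ -0.40497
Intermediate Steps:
D = -11/2 (D = -½ - 5 = -11/2 ≈ -5.5000)
k(l, m) = -11*m/2
((-10896 + k(-91, -136))/(-20370 + (953 - 5700)) + 23467)/(-15575 - 42374) = ((-10896 - 11/2*(-136))/(-20370 + (953 - 5700)) + 23467)/(-15575 - 42374) = ((-10896 + 748)/(-20370 - 4747) + 23467)/(-57949) = (-10148/(-25117) + 23467)*(-1/57949) = (-10148*(-1/25117) + 23467)*(-1/57949) = (10148/25117 + 23467)*(-1/57949) = (589430787/25117)*(-1/57949) = -589430787/1455505033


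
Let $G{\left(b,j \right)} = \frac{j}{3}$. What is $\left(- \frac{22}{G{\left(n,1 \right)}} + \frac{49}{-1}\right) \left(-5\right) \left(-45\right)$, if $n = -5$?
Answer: $-25875$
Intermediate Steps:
$G{\left(b,j \right)} = \frac{j}{3}$ ($G{\left(b,j \right)} = j \frac{1}{3} = \frac{j}{3}$)
$\left(- \frac{22}{G{\left(n,1 \right)}} + \frac{49}{-1}\right) \left(-5\right) \left(-45\right) = \left(- \frac{22}{\frac{1}{3} \cdot 1} + \frac{49}{-1}\right) \left(-5\right) \left(-45\right) = \left(- 22 \frac{1}{\frac{1}{3}} + 49 \left(-1\right)\right) \left(-5\right) \left(-45\right) = \left(\left(-22\right) 3 - 49\right) \left(-5\right) \left(-45\right) = \left(-66 - 49\right) \left(-5\right) \left(-45\right) = \left(-115\right) \left(-5\right) \left(-45\right) = 575 \left(-45\right) = -25875$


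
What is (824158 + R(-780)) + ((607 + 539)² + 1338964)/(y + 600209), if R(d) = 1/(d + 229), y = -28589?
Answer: 12979021190431/15748131 ≈ 8.2416e+5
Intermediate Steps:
R(d) = 1/(229 + d)
(824158 + R(-780)) + ((607 + 539)² + 1338964)/(y + 600209) = (824158 + 1/(229 - 780)) + ((607 + 539)² + 1338964)/(-28589 + 600209) = (824158 + 1/(-551)) + (1146² + 1338964)/571620 = (824158 - 1/551) + (1313316 + 1338964)*(1/571620) = 454111057/551 + 2652280*(1/571620) = 454111057/551 + 132614/28581 = 12979021190431/15748131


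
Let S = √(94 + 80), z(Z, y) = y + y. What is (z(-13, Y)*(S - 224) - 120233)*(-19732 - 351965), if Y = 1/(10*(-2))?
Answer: 223409596941/5 + 371697*√174/10 ≈ 4.4682e+10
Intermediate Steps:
Y = -1/20 (Y = (⅒)*(-½) = -1/20 ≈ -0.050000)
z(Z, y) = 2*y
S = √174 ≈ 13.191
(z(-13, Y)*(S - 224) - 120233)*(-19732 - 351965) = ((2*(-1/20))*(√174 - 224) - 120233)*(-19732 - 351965) = (-(-224 + √174)/10 - 120233)*(-371697) = ((112/5 - √174/10) - 120233)*(-371697) = (-601053/5 - √174/10)*(-371697) = 223409596941/5 + 371697*√174/10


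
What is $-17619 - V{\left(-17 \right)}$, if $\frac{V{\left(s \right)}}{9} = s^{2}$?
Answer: $-20220$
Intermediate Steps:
$V{\left(s \right)} = 9 s^{2}$
$-17619 - V{\left(-17 \right)} = -17619 - 9 \left(-17\right)^{2} = -17619 - 9 \cdot 289 = -17619 - 2601 = -20220$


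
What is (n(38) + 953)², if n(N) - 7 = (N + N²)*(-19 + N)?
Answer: 847857924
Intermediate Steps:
n(N) = 7 + (-19 + N)*(N + N²) (n(N) = 7 + (N + N²)*(-19 + N) = 7 + (-19 + N)*(N + N²))
(n(38) + 953)² = ((7 + 38³ - 19*38 - 18*38²) + 953)² = ((7 + 54872 - 722 - 18*1444) + 953)² = ((7 + 54872 - 722 - 25992) + 953)² = (28165 + 953)² = 29118² = 847857924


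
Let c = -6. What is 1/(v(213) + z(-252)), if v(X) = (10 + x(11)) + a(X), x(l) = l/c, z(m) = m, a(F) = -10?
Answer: -6/1523 ≈ -0.0039396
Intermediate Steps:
x(l) = -l/6 (x(l) = l/(-6) = l*(-⅙) = -l/6)
v(X) = -11/6 (v(X) = (10 - ⅙*11) - 10 = (10 - 11/6) - 10 = 49/6 - 10 = -11/6)
1/(v(213) + z(-252)) = 1/(-11/6 - 252) = 1/(-1523/6) = -6/1523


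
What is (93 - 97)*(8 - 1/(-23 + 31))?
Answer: -63/2 ≈ -31.500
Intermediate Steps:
(93 - 97)*(8 - 1/(-23 + 31)) = -4*(8 - 1/8) = -4*63/8 = -63/2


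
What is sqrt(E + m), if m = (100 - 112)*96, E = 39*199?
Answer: sqrt(6609) ≈ 81.296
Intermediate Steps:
E = 7761
m = -1152 (m = -12*96 = -1152)
sqrt(E + m) = sqrt(7761 - 1152) = sqrt(6609)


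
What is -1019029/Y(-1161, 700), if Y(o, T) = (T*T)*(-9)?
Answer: 1019029/4410000 ≈ 0.23107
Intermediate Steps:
Y(o, T) = -9*T² (Y(o, T) = T²*(-9) = -9*T²)
-1019029/Y(-1161, 700) = -1019029/((-9*700²)) = -1019029/((-9*490000)) = -1019029/(-4410000) = -1019029*(-1/4410000) = 1019029/4410000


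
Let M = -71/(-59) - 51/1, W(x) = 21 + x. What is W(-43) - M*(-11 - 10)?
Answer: -62996/59 ≈ -1067.7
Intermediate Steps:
M = -2938/59 (M = -71*(-1/59) - 51*1 = 71/59 - 51 = -2938/59 ≈ -49.797)
W(-43) - M*(-11 - 10) = (21 - 43) - (-2938)*(-11 - 10)/59 = -22 - (-2938)*(-21)/59 = -22 - 1*61698/59 = -22 - 61698/59 = -62996/59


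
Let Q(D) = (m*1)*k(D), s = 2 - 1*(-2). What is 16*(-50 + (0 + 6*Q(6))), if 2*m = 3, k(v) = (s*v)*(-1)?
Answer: -4256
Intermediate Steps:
s = 4 (s = 2 + 2 = 4)
k(v) = -4*v (k(v) = (4*v)*(-1) = -4*v)
m = 3/2 (m = (½)*3 = 3/2 ≈ 1.5000)
Q(D) = -6*D (Q(D) = ((3/2)*1)*(-4*D) = 3*(-4*D)/2 = -6*D)
16*(-50 + (0 + 6*Q(6))) = 16*(-50 + (0 + 6*(-6*6))) = 16*(-50 + (0 + 6*(-36))) = 16*(-50 + (0 - 216)) = 16*(-50 - 216) = 16*(-266) = -4256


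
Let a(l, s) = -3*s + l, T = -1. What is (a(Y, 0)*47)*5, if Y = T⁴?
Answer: 235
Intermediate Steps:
Y = 1 (Y = (-1)⁴ = 1)
a(l, s) = l - 3*s
(a(Y, 0)*47)*5 = ((1 - 3*0)*47)*5 = ((1 + 0)*47)*5 = (1*47)*5 = 47*5 = 235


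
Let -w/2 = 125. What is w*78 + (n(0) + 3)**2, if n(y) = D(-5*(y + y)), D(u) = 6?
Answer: -19419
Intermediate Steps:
n(y) = 6
w = -250 (w = -2*125 = -250)
w*78 + (n(0) + 3)**2 = -250*78 + (6 + 3)**2 = -19500 + 9**2 = -19500 + 81 = -19419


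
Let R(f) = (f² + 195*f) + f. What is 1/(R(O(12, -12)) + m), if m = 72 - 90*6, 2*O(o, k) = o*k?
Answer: -1/9396 ≈ -0.00010643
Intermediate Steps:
O(o, k) = k*o/2 (O(o, k) = (o*k)/2 = (k*o)/2 = k*o/2)
R(f) = f² + 196*f
m = -468 (m = 72 - 540 = -468)
1/(R(O(12, -12)) + m) = 1/(((½)*(-12)*12)*(196 + (½)*(-12)*12) - 468) = 1/(-72*(196 - 72) - 468) = 1/(-72*124 - 468) = 1/(-8928 - 468) = 1/(-9396) = -1/9396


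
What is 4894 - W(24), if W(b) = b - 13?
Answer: 4883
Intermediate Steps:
W(b) = -13 + b
4894 - W(24) = 4894 - (-13 + 24) = 4894 - 1*11 = 4894 - 11 = 4883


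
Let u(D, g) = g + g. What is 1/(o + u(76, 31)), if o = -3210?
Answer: -1/3148 ≈ -0.00031766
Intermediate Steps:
u(D, g) = 2*g
1/(o + u(76, 31)) = 1/(-3210 + 2*31) = 1/(-3210 + 62) = 1/(-3148) = -1/3148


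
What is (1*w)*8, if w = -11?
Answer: -88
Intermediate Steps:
(1*w)*8 = (1*(-11))*8 = -11*8 = -88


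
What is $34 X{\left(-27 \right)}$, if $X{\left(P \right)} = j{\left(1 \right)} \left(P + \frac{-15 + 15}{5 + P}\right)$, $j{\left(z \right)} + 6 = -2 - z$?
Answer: $8262$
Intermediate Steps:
$j{\left(z \right)} = -8 - z$ ($j{\left(z \right)} = -6 - \left(2 + z\right) = -8 - z$)
$X{\left(P \right)} = - 9 P$ ($X{\left(P \right)} = \left(-8 - 1\right) \left(P + \frac{-15 + 15}{5 + P}\right) = \left(-8 - 1\right) \left(P + \frac{0}{5 + P}\right) = - 9 \left(P + 0\right) = - 9 P$)
$34 X{\left(-27 \right)} = 34 \left(\left(-9\right) \left(-27\right)\right) = 34 \cdot 243 = 8262$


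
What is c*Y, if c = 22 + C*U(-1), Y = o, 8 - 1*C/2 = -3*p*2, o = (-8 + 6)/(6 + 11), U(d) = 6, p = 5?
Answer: -956/17 ≈ -56.235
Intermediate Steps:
o = -2/17 ≈ -0.11765
C = 76 (C = 16 - 2*(-3*5)*2 = 16 - (-30)*2 = 16 - 2*(-30) = 16 + 60 = 76)
Y = -2/17 ≈ -0.11765
c = 478 (c = 22 + 76*6 = 22 + 456 = 478)
c*Y = 478*(-2/17) = -956/17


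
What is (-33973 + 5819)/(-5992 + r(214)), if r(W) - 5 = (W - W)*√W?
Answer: 28154/5987 ≈ 4.7025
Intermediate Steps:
r(W) = 5 (r(W) = 5 + (W - W)*√W = 5 + 0*√W = 5 + 0 = 5)
(-33973 + 5819)/(-5992 + r(214)) = (-33973 + 5819)/(-5992 + 5) = -28154/(-5987) = -28154*(-1/5987) = 28154/5987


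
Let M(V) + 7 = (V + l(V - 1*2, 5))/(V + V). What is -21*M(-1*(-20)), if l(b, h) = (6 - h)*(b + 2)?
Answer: 126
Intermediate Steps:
l(b, h) = (2 + b)*(6 - h) (l(b, h) = (6 - h)*(2 + b) = (2 + b)*(6 - h))
M(V) = -6 (M(V) = -7 + (V + (12 - 2*5 + 6*(V - 1*2) - 1*(V - 1*2)*5))/(V + V) = -7 + (V + (12 - 10 + 6*(V - 2) - 1*(V - 2)*5))/((2*V)) = -7 + (V + (12 - 10 + 6*(-2 + V) - 1*(-2 + V)*5))*(1/(2*V)) = -7 + (V + (12 - 10 + (-12 + 6*V) + (10 - 5*V)))*(1/(2*V)) = -7 + (V + V)*(1/(2*V)) = -7 + (2*V)*(1/(2*V)) = -7 + 1 = -6)
-21*M(-1*(-20)) = -21*(-6) = 126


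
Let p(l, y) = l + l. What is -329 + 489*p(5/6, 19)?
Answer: 486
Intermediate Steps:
p(l, y) = 2*l
-329 + 489*p(5/6, 19) = -329 + 489*(2*(5/6)) = -329 + 489*(5/3) = -329 + 815 = 486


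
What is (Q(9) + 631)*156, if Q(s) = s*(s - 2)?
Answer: 108264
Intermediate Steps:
Q(s) = s*(-2 + s)
(Q(9) + 631)*156 = (9*(-2 + 9) + 631)*156 = (9*7 + 631)*156 = (63 + 631)*156 = 694*156 = 108264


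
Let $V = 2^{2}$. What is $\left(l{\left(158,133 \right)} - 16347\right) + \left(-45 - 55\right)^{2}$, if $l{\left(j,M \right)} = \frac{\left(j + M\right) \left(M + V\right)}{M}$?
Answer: $- \frac{804284}{133} \approx -6047.3$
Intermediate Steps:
$V = 4$
$l{\left(j,M \right)} = \frac{\left(4 + M\right) \left(M + j\right)}{M}$ ($l{\left(j,M \right)} = \frac{\left(j + M\right) \left(M + 4\right)}{M} = \frac{\left(M + j\right) \left(4 + M\right)}{M} = \frac{\left(4 + M\right) \left(M + j\right)}{M}$)
$\left(l{\left(158,133 \right)} - 16347\right) + \left(-45 - 55\right)^{2} = \left(\left(4 + 133 + 158 + 4 \cdot 158 \cdot \frac{1}{133}\right) - 16347\right) + \left(-45 - 55\right)^{2} = \left(\left(4 + 133 + 158 + 4 \cdot 158 \cdot \frac{1}{133}\right) - 16347\right) + \left(-100\right)^{2} = \left(\left(4 + 133 + 158 + \frac{632}{133}\right) - 16347\right) + 10000 = \left(\frac{39867}{133} - 16347\right) + 10000 = - \frac{2134284}{133} + 10000 = - \frac{804284}{133}$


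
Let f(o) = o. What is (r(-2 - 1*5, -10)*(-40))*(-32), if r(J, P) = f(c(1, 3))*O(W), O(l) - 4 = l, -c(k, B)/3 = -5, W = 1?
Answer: 96000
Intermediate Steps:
c(k, B) = 15 (c(k, B) = -3*(-5) = 15)
O(l) = 4 + l
r(J, P) = 75 (r(J, P) = 15*(4 + 1) = 15*5 = 75)
(r(-2 - 1*5, -10)*(-40))*(-32) = (75*(-40))*(-32) = -3000*(-32) = 96000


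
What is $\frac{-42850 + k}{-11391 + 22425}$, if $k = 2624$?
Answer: $- \frac{20113}{5517} \approx -3.6456$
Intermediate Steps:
$\frac{-42850 + k}{-11391 + 22425} = \frac{-42850 + 2624}{-11391 + 22425} = - \frac{40226}{11034} = \left(-40226\right) \frac{1}{11034} = - \frac{20113}{5517}$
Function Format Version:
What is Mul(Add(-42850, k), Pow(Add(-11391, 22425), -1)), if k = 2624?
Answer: Rational(-20113, 5517) ≈ -3.6456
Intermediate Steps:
Mul(Add(-42850, k), Pow(Add(-11391, 22425), -1)) = Mul(Add(-42850, 2624), Pow(Add(-11391, 22425), -1)) = Mul(-40226, Pow(11034, -1)) = Mul(-40226, Rational(1, 11034)) = Rational(-20113, 5517)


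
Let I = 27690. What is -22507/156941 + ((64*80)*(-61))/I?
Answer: -4963903195/434569629 ≈ -11.423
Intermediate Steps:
-22507/156941 + ((64*80)*(-61))/I = -22507/156941 + ((64*80)*(-61))/27690 = -22507*1/156941 + (5120*(-61))*(1/27690) = -22507/156941 - 312320*1/27690 = -22507/156941 - 31232/2769 = -4963903195/434569629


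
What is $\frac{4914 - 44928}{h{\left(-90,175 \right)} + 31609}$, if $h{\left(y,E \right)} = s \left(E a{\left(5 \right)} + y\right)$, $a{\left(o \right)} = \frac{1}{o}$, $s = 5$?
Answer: $- \frac{20007}{15667} \approx -1.277$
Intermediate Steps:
$h{\left(y,E \right)} = E + 5 y$ ($h{\left(y,E \right)} = 5 \left(\frac{E}{5} + y\right) = 5 \left(y + \frac{E}{5}\right) = E + 5 y$)
$\frac{4914 - 44928}{h{\left(-90,175 \right)} + 31609} = \frac{4914 - 44928}{\left(175 + 5 \left(-90\right)\right) + 31609} = - \frac{40014}{\left(175 - 450\right) + 31609} = - \frac{40014}{-275 + 31609} = - \frac{40014}{31334} = \left(-40014\right) \frac{1}{31334} = - \frac{20007}{15667}$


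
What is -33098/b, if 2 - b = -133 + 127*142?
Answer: 33098/17899 ≈ 1.8492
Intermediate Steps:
b = -17899 (b = 2 - (-133 + 127*142) = 2 - (-133 + 18034) = 2 - 1*17901 = 2 - 17901 = -17899)
-33098/b = -33098/(-17899) = -33098*(-1/17899) = 33098/17899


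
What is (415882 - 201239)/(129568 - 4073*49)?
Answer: -214643/70009 ≈ -3.0659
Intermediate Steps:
(415882 - 201239)/(129568 - 4073*49) = 214643/(129568 - 199577) = 214643/(-70009) = 214643*(-1/70009) = -214643/70009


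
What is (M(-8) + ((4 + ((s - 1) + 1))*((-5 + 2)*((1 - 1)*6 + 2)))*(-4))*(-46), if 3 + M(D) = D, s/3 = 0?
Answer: -3910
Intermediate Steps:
s = 0 (s = 3*0 = 0)
M(D) = -3 + D
(M(-8) + ((4 + ((s - 1) + 1))*((-5 + 2)*((1 - 1)*6 + 2)))*(-4))*(-46) = ((-3 - 8) + ((4 + ((0 - 1) + 1))*((-5 + 2)*((1 - 1)*6 + 2)))*(-4))*(-46) = (-11 + ((4 + (-1 + 1))*(-3*(0*6 + 2)))*(-4))*(-46) = (-11 + ((4 + 0)*(-3*(0 + 2)))*(-4))*(-46) = (-11 + (4*(-3*2))*(-4))*(-46) = (-11 + (4*(-6))*(-4))*(-46) = (-11 - 24*(-4))*(-46) = (-11 + 96)*(-46) = 85*(-46) = -3910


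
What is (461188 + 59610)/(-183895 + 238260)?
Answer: 520798/54365 ≈ 9.5797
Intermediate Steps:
(461188 + 59610)/(-183895 + 238260) = 520798/54365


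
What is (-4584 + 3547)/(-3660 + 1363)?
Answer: 1037/2297 ≈ 0.45146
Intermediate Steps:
(-4584 + 3547)/(-3660 + 1363) = -1037/(-2297) = -1037*(-1/2297) = 1037/2297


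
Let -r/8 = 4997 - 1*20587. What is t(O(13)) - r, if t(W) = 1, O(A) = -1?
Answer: -124719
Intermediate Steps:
r = 124720 (r = -8*(4997 - 1*20587) = -8*(4997 - 20587) = -8*(-15590) = 124720)
t(O(13)) - r = 1 - 1*124720 = 1 - 124720 = -124719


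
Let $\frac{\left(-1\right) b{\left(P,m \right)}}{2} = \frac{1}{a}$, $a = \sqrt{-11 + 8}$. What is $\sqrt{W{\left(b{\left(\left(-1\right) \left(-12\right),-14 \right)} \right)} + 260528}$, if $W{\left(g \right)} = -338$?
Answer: $21 \sqrt{590} \approx 510.09$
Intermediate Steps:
$a = i \sqrt{3}$ ($a = \sqrt{-3} = i \sqrt{3} \approx 1.732 i$)
$b{\left(P,m \right)} = \frac{2 i \sqrt{3}}{3}$ ($b{\left(P,m \right)} = - \frac{2}{i \sqrt{3}} = - 2 \left(- \frac{i \sqrt{3}}{3}\right) = \frac{2 i \sqrt{3}}{3}$)
$\sqrt{W{\left(b{\left(\left(-1\right) \left(-12\right),-14 \right)} \right)} + 260528} = \sqrt{-338 + 260528} = \sqrt{260190} = 21 \sqrt{590}$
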